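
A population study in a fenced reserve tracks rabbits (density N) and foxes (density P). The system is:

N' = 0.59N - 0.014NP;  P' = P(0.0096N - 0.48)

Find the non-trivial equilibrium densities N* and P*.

Set dP/dt = 0 with P > 0: 0.0096N - 0.48 = 0, so N* = 0.48/0.0096 = 50.
Set dN/dt = 0 with N > 0: 0.59 - 0.014P = 0, so P* = 0.59/0.014 = 42.1.

N* ≈ 50, P* ≈ 42.1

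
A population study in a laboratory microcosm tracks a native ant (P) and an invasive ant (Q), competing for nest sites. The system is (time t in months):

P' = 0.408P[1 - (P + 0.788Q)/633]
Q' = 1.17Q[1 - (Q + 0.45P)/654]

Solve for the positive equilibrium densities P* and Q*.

Setting both brackets to zero gives the nullclines P + 0.788Q = 633 and 0.45P + Q = 654.
Substituting Q = 654 - 0.45P into the first: P(1 - 0.788·0.45) = 633 - 0.788·654.
So P* = 118/0.645 = 182, and then Q* = 654 - 0.45·182 = 572.

P* ≈ 182, Q* ≈ 572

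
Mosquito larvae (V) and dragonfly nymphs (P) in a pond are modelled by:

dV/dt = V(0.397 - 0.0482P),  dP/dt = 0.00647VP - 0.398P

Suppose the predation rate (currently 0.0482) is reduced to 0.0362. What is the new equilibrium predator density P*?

P* ≈ 11

At the interior fixed point, setting dV/dt = 0 with V > 0 fixes P* = (prey growth rate)/(VP coefficient) — independent of the other coefficients.
With the change, P* = 0.397/0.0362 = 11; it rises from 8.24.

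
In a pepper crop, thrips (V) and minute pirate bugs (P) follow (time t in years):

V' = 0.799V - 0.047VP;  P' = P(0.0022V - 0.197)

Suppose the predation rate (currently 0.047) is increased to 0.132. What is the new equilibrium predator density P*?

At the interior fixed point, setting dV/dt = 0 with V > 0 fixes P* = (prey growth rate)/(VP coefficient) — independent of the other coefficients.
With the change, P* = 0.799/0.132 = 6.05; it falls from 17.

P* ≈ 6.05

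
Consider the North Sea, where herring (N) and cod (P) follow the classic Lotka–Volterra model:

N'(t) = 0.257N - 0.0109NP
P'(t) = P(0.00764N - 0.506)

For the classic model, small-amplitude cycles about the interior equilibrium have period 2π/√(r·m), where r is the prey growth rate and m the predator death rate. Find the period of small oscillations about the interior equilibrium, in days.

Here r = 0.257 and m = 0.506, so r·m = 0.13.
ω = √0.13 = 0.361 per day, hence T = 2π/ω ≈ 17.4 days.

T ≈ 17.4 days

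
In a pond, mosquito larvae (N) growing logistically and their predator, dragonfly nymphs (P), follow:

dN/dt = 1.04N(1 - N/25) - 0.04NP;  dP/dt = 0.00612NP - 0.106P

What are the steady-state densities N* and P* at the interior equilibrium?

N* ≈ 17.3, P* ≈ 7.99

From dP/dt = 0 with P > 0: 0.00612N* = 0.106, so N* = 17.3.
Substitute into dN/dt = 0: 1.04(1 - 17.3/25) = 0.04P*.
The bracket is 0.307, giving P* = 0.319/0.04 = 7.99.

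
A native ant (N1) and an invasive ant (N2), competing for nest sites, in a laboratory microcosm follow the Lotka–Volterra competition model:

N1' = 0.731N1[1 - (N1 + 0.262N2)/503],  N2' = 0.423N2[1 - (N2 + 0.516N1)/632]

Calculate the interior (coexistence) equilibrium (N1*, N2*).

Setting both brackets to zero gives the nullclines N1 + 0.262N2 = 503 and 0.516N1 + N2 = 632.
Substituting N2 = 632 - 0.516N1 into the first: N1(1 - 0.262·0.516) = 503 - 0.262·632.
So N1* = 337/0.865 = 390, and then N2* = 632 - 0.516·390 = 431.

N1* ≈ 390, N2* ≈ 431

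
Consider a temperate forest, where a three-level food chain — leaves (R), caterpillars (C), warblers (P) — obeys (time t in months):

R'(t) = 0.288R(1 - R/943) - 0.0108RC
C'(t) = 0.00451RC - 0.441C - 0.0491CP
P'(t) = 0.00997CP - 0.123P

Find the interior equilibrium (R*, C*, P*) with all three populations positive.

From dP/dt = 0: 0.00997C* = 0.123, so C* = 12.3.
From dR/dt = 0: 0.288(1 - R*/943) = 0.0108·12.3, giving R* = 943·(1 - 0.463) = 507.
From dC/dt = 0: 0.00451·507 - 0.441 = 0.0491P*, so P* = 1.84/0.0491 = 37.6.

R* ≈ 507, C* ≈ 12.3, P* ≈ 37.6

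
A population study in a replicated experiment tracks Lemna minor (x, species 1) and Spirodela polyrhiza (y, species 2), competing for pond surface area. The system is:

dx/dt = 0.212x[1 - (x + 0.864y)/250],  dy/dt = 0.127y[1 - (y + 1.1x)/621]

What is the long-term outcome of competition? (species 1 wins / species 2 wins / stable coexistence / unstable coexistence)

species 2 excludes species 1

Compare the nullcline intercepts: K1/α12 = 250/0.864 = 289 < K2 = 621; K2/α21 = 621/1.1 = 565 > K1 = 250.
Since the inequalities point opposite ways, species 2 can invade but species 1 cannot.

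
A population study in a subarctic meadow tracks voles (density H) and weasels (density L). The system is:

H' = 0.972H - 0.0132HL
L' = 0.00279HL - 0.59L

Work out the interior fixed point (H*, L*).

H* ≈ 211, L* ≈ 73.6

Set dL/dt = 0 with L > 0: 0.00279H - 0.59 = 0, so H* = 0.59/0.00279 = 211.
Set dH/dt = 0 with H > 0: 0.972 - 0.0132L = 0, so L* = 0.972/0.0132 = 73.6.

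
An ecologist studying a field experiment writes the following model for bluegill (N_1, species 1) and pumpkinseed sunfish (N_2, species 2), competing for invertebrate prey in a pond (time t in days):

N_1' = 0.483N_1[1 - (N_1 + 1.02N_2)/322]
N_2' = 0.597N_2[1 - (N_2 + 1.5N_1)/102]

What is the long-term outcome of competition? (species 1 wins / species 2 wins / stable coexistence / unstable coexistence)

Compare the nullcline intercepts: K1/α12 = 322/1.02 = 316 > K2 = 102; K2/α21 = 102/1.5 = 68 < K1 = 322.
Since the inequalities point opposite ways, species 1 can invade but species 2 cannot.

species 1 excludes species 2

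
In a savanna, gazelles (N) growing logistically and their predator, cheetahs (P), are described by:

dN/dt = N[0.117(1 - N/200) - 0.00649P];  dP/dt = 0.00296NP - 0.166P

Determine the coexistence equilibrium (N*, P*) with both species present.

From dP/dt = 0 with P > 0: 0.00296N* = 0.166, so N* = 56.1.
Substitute into dN/dt = 0: 0.117(1 - 56.1/200) = 0.00649P*.
The bracket is 0.72, giving P* = 0.0842/0.00649 = 13.

N* ≈ 56.1, P* ≈ 13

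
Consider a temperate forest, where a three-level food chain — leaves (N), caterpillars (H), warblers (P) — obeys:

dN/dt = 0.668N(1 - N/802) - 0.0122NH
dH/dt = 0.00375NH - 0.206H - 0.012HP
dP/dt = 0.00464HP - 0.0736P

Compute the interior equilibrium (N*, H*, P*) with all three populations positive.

N* ≈ 570, H* ≈ 15.9, P* ≈ 161

From dP/dt = 0: 0.00464H* = 0.0736, so H* = 15.9.
From dN/dt = 0: 0.668(1 - N*/802) = 0.0122·15.9, giving N* = 802·(1 - 0.29) = 570.
From dH/dt = 0: 0.00375·570 - 0.206 = 0.012P*, so P* = 1.93/0.012 = 161.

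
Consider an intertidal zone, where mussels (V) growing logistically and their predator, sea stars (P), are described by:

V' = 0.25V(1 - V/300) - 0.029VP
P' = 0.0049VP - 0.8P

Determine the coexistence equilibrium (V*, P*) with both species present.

V* ≈ 163, P* ≈ 3.93

From dP/dt = 0 with P > 0: 0.0049V* = 0.8, so V* = 163.
Substitute into dV/dt = 0: 0.25(1 - 163/300) = 0.029P*.
The bracket is 0.456, giving P* = 0.114/0.029 = 3.93.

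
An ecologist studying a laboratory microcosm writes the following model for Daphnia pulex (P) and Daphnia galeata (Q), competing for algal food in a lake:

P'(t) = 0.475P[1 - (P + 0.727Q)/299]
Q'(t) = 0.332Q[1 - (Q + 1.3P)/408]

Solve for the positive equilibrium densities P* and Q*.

P* ≈ 43.4, Q* ≈ 352

Setting both brackets to zero gives the nullclines P + 0.727Q = 299 and 1.3P + Q = 408.
Substituting Q = 408 - 1.3P into the first: P(1 - 0.727·1.3) = 299 - 0.727·408.
So P* = 2.38/0.0549 = 43.4, and then Q* = 408 - 1.3·43.4 = 352.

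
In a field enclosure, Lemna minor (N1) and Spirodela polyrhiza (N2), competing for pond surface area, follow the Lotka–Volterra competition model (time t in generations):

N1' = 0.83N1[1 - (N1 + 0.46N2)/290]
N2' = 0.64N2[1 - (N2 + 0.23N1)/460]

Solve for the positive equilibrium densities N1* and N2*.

N1* ≈ 87.7, N2* ≈ 440

Setting both brackets to zero gives the nullclines N1 + 0.46N2 = 290 and 0.23N1 + N2 = 460.
Substituting N2 = 460 - 0.23N1 into the first: N1(1 - 0.46·0.23) = 290 - 0.46·460.
So N1* = 78.4/0.894 = 87.7, and then N2* = 460 - 0.23·87.7 = 440.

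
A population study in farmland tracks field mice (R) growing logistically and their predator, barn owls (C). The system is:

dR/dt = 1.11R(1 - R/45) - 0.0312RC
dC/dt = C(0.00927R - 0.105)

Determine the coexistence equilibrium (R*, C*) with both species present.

R* ≈ 11.3, C* ≈ 26.6

From dC/dt = 0 with C > 0: 0.00927R* = 0.105, so R* = 11.3.
Substitute into dR/dt = 0: 1.11(1 - 11.3/45) = 0.0312C*.
The bracket is 0.748, giving C* = 0.831/0.0312 = 26.6.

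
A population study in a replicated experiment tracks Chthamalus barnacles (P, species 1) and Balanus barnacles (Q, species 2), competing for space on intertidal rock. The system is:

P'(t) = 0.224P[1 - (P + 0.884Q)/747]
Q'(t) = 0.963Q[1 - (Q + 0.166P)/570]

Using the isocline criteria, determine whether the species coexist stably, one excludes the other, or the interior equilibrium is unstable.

stable coexistence

Compare the nullcline intercepts: K1/α12 = 747/0.884 = 845 > K2 = 570; K2/α21 = 570/0.166 = 3430 > K1 = 747.
Since both inequalities hold, each species can invade when rare, so the interior equilibrium is stable.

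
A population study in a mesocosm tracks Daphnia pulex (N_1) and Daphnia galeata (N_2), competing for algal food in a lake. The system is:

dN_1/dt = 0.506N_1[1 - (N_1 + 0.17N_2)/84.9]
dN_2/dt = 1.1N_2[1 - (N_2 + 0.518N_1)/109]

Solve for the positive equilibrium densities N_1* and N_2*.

Setting both brackets to zero gives the nullclines N_1 + 0.17N_2 = 84.9 and 0.518N_1 + N_2 = 109.
Substituting N_2 = 109 - 0.518N_1 into the first: N_1(1 - 0.17·0.518) = 84.9 - 0.17·109.
So N_1* = 66.4/0.912 = 72.8, and then N_2* = 109 - 0.518·72.8 = 71.3.

N_1* ≈ 72.8, N_2* ≈ 71.3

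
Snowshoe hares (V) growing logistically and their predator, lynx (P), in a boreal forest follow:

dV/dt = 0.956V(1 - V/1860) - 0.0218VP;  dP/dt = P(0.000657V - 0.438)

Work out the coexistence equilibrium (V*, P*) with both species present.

V* ≈ 667, P* ≈ 28.1

From dP/dt = 0 with P > 0: 0.000657V* = 0.438, so V* = 667.
Substitute into dV/dt = 0: 0.956(1 - 667/1860) = 0.0218P*.
The bracket is 0.642, giving P* = 0.613/0.0218 = 28.1.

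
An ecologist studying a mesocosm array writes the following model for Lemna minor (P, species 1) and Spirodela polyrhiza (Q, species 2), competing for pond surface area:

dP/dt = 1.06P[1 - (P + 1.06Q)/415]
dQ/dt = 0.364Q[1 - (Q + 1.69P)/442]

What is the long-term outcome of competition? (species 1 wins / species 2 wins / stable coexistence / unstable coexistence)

unstable coexistence (outcome depends on initial conditions)

Compare the nullcline intercepts: K1/α12 = 415/1.06 = 392 < K2 = 442; K2/α21 = 442/1.69 = 262 < K1 = 415.
Since both are reversed, neither can invade when rare; the interior point is a saddle.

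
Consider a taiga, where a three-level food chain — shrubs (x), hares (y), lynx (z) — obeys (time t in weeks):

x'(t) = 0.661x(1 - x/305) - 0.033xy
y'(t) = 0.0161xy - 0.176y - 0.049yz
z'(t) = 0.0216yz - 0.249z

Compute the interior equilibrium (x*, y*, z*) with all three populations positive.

x* ≈ 129, y* ≈ 11.5, z* ≈ 38.9

From dz/dt = 0: 0.0216y* = 0.249, so y* = 11.5.
From dx/dt = 0: 0.661(1 - x*/305) = 0.033·11.5, giving x* = 305·(1 - 0.576) = 129.
From dy/dt = 0: 0.0161·129 - 0.176 = 0.049z*, so z* = 1.91/0.049 = 38.9.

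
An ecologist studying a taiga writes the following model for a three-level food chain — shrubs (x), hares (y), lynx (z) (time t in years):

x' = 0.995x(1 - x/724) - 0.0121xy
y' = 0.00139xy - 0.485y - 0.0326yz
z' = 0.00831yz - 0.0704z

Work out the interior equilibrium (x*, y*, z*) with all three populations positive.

x* ≈ 649, y* ≈ 8.47, z* ≈ 12.8

From dz/dt = 0: 0.00831y* = 0.0704, so y* = 8.47.
From dx/dt = 0: 0.995(1 - x*/724) = 0.0121·8.47, giving x* = 724·(1 - 0.103) = 649.
From dy/dt = 0: 0.00139·649 - 0.485 = 0.0326z*, so z* = 0.418/0.0326 = 12.8.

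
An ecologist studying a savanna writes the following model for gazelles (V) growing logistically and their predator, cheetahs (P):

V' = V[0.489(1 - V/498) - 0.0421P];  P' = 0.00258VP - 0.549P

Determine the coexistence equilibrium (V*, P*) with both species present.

V* ≈ 213, P* ≈ 6.65

From dP/dt = 0 with P > 0: 0.00258V* = 0.549, so V* = 213.
Substitute into dV/dt = 0: 0.489(1 - 213/498) = 0.0421P*.
The bracket is 0.573, giving P* = 0.28/0.0421 = 6.65.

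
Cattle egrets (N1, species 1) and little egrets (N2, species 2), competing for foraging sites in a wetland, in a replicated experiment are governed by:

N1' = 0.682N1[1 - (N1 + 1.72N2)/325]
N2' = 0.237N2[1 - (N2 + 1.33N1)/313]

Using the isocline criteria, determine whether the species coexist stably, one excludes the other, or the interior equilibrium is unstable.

Compare the nullcline intercepts: K1/α12 = 325/1.72 = 189 < K2 = 313; K2/α21 = 313/1.33 = 235 < K1 = 325.
Since both are reversed, neither can invade when rare; the interior point is a saddle.

unstable coexistence (outcome depends on initial conditions)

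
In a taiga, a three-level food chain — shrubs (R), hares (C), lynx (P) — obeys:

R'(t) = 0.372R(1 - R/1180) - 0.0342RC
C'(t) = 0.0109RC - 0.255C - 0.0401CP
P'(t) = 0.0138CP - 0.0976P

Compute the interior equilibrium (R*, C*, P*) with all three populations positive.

R* ≈ 413, C* ≈ 7.07, P* ≈ 106

From dP/dt = 0: 0.0138C* = 0.0976, so C* = 7.07.
From dR/dt = 0: 0.372(1 - R*/1180) = 0.0342·7.07, giving R* = 1180·(1 - 0.65) = 413.
From dC/dt = 0: 0.0109·413 - 0.255 = 0.0401P*, so P* = 4.24/0.0401 = 106.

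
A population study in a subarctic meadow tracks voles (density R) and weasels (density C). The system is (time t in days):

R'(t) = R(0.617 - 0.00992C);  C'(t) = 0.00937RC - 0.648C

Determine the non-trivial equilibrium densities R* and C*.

R* ≈ 69.2, C* ≈ 62.2

Set dC/dt = 0 with C > 0: 0.00937R - 0.648 = 0, so R* = 0.648/0.00937 = 69.2.
Set dR/dt = 0 with R > 0: 0.617 - 0.00992C = 0, so C* = 0.617/0.00992 = 62.2.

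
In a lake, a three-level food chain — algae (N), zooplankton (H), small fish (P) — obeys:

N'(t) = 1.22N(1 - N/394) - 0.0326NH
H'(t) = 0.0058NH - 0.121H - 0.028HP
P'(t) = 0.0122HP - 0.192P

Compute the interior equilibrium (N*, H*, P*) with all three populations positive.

From dP/dt = 0: 0.0122H* = 0.192, so H* = 15.7.
From dN/dt = 0: 1.22(1 - N*/394) = 0.0326·15.7, giving N* = 394·(1 - 0.421) = 228.
From dH/dt = 0: 0.0058·228 - 0.121 = 0.028P*, so P* = 1.2/0.028 = 43.

N* ≈ 228, H* ≈ 15.7, P* ≈ 43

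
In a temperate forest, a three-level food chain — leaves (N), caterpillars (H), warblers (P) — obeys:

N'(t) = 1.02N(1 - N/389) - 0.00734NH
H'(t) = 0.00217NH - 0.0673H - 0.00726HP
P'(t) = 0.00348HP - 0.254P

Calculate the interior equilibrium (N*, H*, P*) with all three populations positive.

From dP/dt = 0: 0.00348H* = 0.254, so H* = 73.
From dN/dt = 0: 1.02(1 - N*/389) = 0.00734·73, giving N* = 389·(1 - 0.525) = 185.
From dH/dt = 0: 0.00217·185 - 0.0673 = 0.00726P*, so P* = 0.333/0.00726 = 45.9.

N* ≈ 185, H* ≈ 73, P* ≈ 45.9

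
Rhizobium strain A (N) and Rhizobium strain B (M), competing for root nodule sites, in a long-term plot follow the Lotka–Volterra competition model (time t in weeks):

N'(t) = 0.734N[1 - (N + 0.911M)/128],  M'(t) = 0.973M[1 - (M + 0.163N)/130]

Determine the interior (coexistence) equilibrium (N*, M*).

N* ≈ 11.2, M* ≈ 128

Setting both brackets to zero gives the nullclines N + 0.911M = 128 and 0.163N + M = 130.
Substituting M = 130 - 0.163N into the first: N(1 - 0.911·0.163) = 128 - 0.911·130.
So N* = 9.57/0.852 = 11.2, and then M* = 130 - 0.163·11.2 = 128.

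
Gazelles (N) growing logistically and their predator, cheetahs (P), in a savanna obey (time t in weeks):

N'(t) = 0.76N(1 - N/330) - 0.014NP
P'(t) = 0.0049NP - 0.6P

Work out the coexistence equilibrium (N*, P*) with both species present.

From dP/dt = 0 with P > 0: 0.0049N* = 0.6, so N* = 122.
Substitute into dN/dt = 0: 0.76(1 - 122/330) = 0.014P*.
The bracket is 0.629, giving P* = 0.478/0.014 = 34.1.

N* ≈ 122, P* ≈ 34.1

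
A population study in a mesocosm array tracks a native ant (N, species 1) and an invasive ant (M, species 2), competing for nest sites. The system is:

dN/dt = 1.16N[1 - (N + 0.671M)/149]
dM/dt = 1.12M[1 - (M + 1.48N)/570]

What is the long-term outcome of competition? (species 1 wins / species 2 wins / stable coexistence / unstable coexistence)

Compare the nullcline intercepts: K1/α12 = 149/0.671 = 222 < K2 = 570; K2/α21 = 570/1.48 = 385 > K1 = 149.
Since the inequalities point opposite ways, species 2 can invade but species 1 cannot.

species 2 excludes species 1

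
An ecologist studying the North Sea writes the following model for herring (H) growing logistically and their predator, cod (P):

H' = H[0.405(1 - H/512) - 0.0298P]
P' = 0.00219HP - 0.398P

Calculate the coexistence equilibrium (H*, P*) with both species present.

From dP/dt = 0 with P > 0: 0.00219H* = 0.398, so H* = 182.
Substitute into dH/dt = 0: 0.405(1 - 182/512) = 0.0298P*.
The bracket is 0.645, giving P* = 0.261/0.0298 = 8.77.

H* ≈ 182, P* ≈ 8.77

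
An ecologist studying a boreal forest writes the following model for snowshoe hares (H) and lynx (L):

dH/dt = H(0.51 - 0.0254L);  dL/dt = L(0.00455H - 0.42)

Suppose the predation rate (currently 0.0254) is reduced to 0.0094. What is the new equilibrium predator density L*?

L* ≈ 54.3

At the interior fixed point, setting dH/dt = 0 with H > 0 fixes L* = (prey growth rate)/(HL coefficient) — independent of the other coefficients.
With the change, L* = 0.51/0.0094 = 54.3; it rises from 20.1.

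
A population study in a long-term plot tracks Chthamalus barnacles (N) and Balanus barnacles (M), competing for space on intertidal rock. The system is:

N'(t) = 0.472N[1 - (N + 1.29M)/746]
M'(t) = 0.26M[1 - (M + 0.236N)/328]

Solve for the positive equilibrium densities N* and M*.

Setting both brackets to zero gives the nullclines N + 1.29M = 746 and 0.236N + M = 328.
Substituting M = 328 - 0.236N into the first: N(1 - 1.29·0.236) = 746 - 1.29·328.
So N* = 323/0.696 = 464, and then M* = 328 - 0.236·464 = 218.

N* ≈ 464, M* ≈ 218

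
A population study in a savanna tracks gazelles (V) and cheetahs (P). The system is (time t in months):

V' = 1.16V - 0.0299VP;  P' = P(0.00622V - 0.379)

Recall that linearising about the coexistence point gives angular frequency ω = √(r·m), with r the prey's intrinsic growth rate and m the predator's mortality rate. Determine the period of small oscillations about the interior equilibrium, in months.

Here r = 1.16 and m = 0.379, so r·m = 0.44.
ω = √0.44 = 0.663 per month, hence T = 2π/ω ≈ 9.48 months.

T ≈ 9.48 months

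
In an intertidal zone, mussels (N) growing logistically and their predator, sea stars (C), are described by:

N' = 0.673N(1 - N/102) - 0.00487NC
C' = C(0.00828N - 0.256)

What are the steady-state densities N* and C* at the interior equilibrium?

N* ≈ 30.9, C* ≈ 96.3

From dC/dt = 0 with C > 0: 0.00828N* = 0.256, so N* = 30.9.
Substitute into dN/dt = 0: 0.673(1 - 30.9/102) = 0.00487C*.
The bracket is 0.697, giving C* = 0.469/0.00487 = 96.3.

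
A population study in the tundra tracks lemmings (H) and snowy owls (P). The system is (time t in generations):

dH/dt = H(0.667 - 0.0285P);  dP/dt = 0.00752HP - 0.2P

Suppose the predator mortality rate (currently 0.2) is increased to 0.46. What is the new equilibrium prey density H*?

At the interior fixed point, setting dP/dt = 0 with P > 0 fixes H* = (predator death rate)/(HP coefficient) — independent of the other coefficients.
With the change, H* = 0.46/0.00752 = 61.2; it rises from 26.6.

H* ≈ 61.2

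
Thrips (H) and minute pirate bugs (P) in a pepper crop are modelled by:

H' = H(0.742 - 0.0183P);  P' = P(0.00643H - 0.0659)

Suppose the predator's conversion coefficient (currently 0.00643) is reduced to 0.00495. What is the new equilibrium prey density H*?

H* ≈ 13.3

At the interior fixed point, setting dP/dt = 0 with P > 0 fixes H* = (predator death rate)/(HP coefficient) — independent of the other coefficients.
With the change, H* = 0.0659/0.00495 = 13.3; it rises from 10.2.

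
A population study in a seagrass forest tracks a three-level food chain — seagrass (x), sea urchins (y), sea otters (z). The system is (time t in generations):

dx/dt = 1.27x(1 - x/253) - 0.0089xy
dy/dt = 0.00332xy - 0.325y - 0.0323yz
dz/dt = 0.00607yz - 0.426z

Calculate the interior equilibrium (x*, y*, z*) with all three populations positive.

x* ≈ 129, y* ≈ 70.2, z* ≈ 3.15

From dz/dt = 0: 0.00607y* = 0.426, so y* = 70.2.
From dx/dt = 0: 1.27(1 - x*/253) = 0.0089·70.2, giving x* = 253·(1 - 0.492) = 129.
From dy/dt = 0: 0.00332·129 - 0.325 = 0.0323z*, so z* = 0.102/0.0323 = 3.15.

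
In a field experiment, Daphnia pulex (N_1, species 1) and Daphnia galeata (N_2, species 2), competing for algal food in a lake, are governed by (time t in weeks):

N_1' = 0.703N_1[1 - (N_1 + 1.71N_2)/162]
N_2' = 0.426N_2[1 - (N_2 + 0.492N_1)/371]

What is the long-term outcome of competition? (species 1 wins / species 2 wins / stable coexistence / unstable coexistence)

species 2 excludes species 1

Compare the nullcline intercepts: K1/α12 = 162/1.71 = 94.7 < K2 = 371; K2/α21 = 371/0.492 = 754 > K1 = 162.
Since the inequalities point opposite ways, species 2 can invade but species 1 cannot.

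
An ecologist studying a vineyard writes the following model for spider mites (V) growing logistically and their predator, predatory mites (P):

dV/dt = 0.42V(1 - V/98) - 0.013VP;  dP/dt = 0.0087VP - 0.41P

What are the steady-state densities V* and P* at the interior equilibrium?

From dP/dt = 0 with P > 0: 0.0087V* = 0.41, so V* = 47.1.
Substitute into dV/dt = 0: 0.42(1 - 47.1/98) = 0.013P*.
The bracket is 0.519, giving P* = 0.218/0.013 = 16.8.

V* ≈ 47.1, P* ≈ 16.8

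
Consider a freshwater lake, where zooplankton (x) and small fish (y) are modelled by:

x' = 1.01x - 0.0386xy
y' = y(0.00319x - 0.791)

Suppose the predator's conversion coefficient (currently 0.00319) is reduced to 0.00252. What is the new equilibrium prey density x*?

x* ≈ 314

At the interior fixed point, setting dy/dt = 0 with y > 0 fixes x* = (predator death rate)/(xy coefficient) — independent of the other coefficients.
With the change, x* = 0.791/0.00252 = 314; it rises from 248.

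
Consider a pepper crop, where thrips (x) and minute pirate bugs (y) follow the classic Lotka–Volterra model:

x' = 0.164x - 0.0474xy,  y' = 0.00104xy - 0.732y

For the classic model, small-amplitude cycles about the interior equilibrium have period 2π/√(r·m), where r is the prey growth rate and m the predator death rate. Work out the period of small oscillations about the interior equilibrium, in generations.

T ≈ 18.1 generations

Here r = 0.164 and m = 0.732, so r·m = 0.12.
ω = √0.12 = 0.346 per generation, hence T = 2π/ω ≈ 18.1 generations.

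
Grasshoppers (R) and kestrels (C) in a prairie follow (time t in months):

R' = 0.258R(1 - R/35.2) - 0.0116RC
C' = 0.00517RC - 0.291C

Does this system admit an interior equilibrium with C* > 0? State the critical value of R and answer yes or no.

Threshold R = 56.3; K < 56.3, so no, the predator goes extinct.

The predator equation gives dC/dt > 0 only when R > 0.291/0.00517 = 56.3.
Without the predator, R → K = 35.2. Since 35.2 < 56.3, the predator cannot invade.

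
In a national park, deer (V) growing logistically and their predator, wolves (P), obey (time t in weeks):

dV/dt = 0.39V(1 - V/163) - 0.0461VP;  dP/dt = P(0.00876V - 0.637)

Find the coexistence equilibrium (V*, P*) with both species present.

V* ≈ 72.7, P* ≈ 4.69

From dP/dt = 0 with P > 0: 0.00876V* = 0.637, so V* = 72.7.
Substitute into dV/dt = 0: 0.39(1 - 72.7/163) = 0.0461P*.
The bracket is 0.554, giving P* = 0.216/0.0461 = 4.69.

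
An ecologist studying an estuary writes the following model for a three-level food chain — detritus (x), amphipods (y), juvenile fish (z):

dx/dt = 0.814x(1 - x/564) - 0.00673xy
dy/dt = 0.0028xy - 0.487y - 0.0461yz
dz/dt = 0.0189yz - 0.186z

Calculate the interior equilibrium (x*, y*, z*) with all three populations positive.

x* ≈ 518, y* ≈ 9.84, z* ≈ 20.9

From dz/dt = 0: 0.0189y* = 0.186, so y* = 9.84.
From dx/dt = 0: 0.814(1 - x*/564) = 0.00673·9.84, giving x* = 564·(1 - 0.0814) = 518.
From dy/dt = 0: 0.0028·518 - 0.487 = 0.0461z*, so z* = 0.964/0.0461 = 20.9.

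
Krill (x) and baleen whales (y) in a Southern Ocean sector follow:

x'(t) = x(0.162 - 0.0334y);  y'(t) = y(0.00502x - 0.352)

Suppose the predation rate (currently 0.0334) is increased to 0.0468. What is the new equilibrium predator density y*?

y* ≈ 3.46

At the interior fixed point, setting dx/dt = 0 with x > 0 fixes y* = (prey growth rate)/(xy coefficient) — independent of the other coefficients.
With the change, y* = 0.162/0.0468 = 3.46; it falls from 4.85.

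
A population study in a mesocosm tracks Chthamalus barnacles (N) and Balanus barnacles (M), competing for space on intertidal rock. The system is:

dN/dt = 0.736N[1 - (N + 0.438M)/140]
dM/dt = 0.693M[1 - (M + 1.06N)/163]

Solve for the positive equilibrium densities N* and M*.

Setting both brackets to zero gives the nullclines N + 0.438M = 140 and 1.06N + M = 163.
Substituting M = 163 - 1.06N into the first: N(1 - 0.438·1.06) = 140 - 0.438·163.
So N* = 68.6/0.536 = 128, and then M* = 163 - 1.06·128 = 27.3.

N* ≈ 128, M* ≈ 27.3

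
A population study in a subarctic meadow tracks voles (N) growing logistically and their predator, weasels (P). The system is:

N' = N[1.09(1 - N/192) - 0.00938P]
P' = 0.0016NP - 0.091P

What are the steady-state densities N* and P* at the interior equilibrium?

From dP/dt = 0 with P > 0: 0.0016N* = 0.091, so N* = 56.9.
Substitute into dN/dt = 0: 1.09(1 - 56.9/192) = 0.00938P*.
The bracket is 0.704, giving P* = 0.767/0.00938 = 81.8.

N* ≈ 56.9, P* ≈ 81.8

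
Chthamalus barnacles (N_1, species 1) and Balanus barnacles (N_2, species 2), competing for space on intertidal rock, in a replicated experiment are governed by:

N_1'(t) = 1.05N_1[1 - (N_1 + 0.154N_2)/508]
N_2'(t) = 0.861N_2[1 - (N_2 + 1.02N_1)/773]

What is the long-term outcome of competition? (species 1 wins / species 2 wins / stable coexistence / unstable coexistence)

stable coexistence

Compare the nullcline intercepts: K1/α12 = 508/0.154 = 3300 > K2 = 773; K2/α21 = 773/1.02 = 758 > K1 = 508.
Since both inequalities hold, each species can invade when rare, so the interior equilibrium is stable.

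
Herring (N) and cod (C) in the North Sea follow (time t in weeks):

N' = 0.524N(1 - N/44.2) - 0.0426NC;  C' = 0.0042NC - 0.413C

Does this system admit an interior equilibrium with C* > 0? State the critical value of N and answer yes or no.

The predator equation gives dC/dt > 0 only when N > 0.413/0.0042 = 98.3.
Without the predator, N → K = 44.2. Since 44.2 < 98.3, the predator cannot invade.

Threshold N = 98.3; K < 98.3, so no, the predator goes extinct.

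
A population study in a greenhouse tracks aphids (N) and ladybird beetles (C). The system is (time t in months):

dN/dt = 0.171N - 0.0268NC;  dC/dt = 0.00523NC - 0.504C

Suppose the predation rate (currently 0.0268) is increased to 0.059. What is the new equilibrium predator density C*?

At the interior fixed point, setting dN/dt = 0 with N > 0 fixes C* = (prey growth rate)/(NC coefficient) — independent of the other coefficients.
With the change, C* = 0.171/0.059 = 2.9; it falls from 6.38.

C* ≈ 2.9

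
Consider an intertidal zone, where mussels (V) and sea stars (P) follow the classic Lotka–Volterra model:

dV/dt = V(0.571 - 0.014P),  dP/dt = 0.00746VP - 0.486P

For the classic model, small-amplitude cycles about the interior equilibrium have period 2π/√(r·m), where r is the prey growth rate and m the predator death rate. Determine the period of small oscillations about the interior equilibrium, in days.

Here r = 0.571 and m = 0.486, so r·m = 0.278.
ω = √0.278 = 0.527 per day, hence T = 2π/ω ≈ 11.9 days.

T ≈ 11.9 days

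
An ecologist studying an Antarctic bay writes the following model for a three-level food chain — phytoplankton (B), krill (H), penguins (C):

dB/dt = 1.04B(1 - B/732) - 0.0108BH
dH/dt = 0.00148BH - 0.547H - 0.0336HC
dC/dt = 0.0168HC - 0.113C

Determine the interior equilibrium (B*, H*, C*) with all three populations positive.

From dC/dt = 0: 0.0168H* = 0.113, so H* = 6.73.
From dB/dt = 0: 1.04(1 - B*/732) = 0.0108·6.73, giving B* = 732·(1 - 0.0698) = 681.
From dH/dt = 0: 0.00148·681 - 0.547 = 0.0336C*, so C* = 0.461/0.0336 = 13.7.

B* ≈ 681, H* ≈ 6.73, C* ≈ 13.7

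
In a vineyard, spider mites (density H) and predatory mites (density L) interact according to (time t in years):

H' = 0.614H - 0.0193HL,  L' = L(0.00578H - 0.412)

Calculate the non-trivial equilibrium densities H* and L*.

Set dL/dt = 0 with L > 0: 0.00578H - 0.412 = 0, so H* = 0.412/0.00578 = 71.3.
Set dH/dt = 0 with H > 0: 0.614 - 0.0193L = 0, so L* = 0.614/0.0193 = 31.8.

H* ≈ 71.3, L* ≈ 31.8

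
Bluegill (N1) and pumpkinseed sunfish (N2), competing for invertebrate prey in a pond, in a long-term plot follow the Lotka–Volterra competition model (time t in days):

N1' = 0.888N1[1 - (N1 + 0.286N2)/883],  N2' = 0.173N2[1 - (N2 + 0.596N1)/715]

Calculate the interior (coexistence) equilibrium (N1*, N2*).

Setting both brackets to zero gives the nullclines N1 + 0.286N2 = 883 and 0.596N1 + N2 = 715.
Substituting N2 = 715 - 0.596N1 into the first: N1(1 - 0.286·0.596) = 883 - 0.286·715.
So N1* = 679/0.83 = 818, and then N2* = 715 - 0.596·818 = 228.

N1* ≈ 818, N2* ≈ 228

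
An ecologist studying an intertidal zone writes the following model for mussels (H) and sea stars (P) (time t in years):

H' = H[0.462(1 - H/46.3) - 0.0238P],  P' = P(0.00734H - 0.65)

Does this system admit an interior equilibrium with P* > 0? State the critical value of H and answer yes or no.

The predator equation gives dP/dt > 0 only when H > 0.65/0.00734 = 88.6.
Without the predator, H → K = 46.3. Since 46.3 < 88.6, the predator cannot invade.

Threshold H = 88.6; K < 88.6, so no, the predator goes extinct.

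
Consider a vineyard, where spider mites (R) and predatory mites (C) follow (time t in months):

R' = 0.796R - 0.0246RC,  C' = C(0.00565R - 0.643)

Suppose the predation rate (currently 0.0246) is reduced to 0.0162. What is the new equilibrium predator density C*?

C* ≈ 49.1

At the interior fixed point, setting dR/dt = 0 with R > 0 fixes C* = (prey growth rate)/(RC coefficient) — independent of the other coefficients.
With the change, C* = 0.796/0.0162 = 49.1; it rises from 32.4.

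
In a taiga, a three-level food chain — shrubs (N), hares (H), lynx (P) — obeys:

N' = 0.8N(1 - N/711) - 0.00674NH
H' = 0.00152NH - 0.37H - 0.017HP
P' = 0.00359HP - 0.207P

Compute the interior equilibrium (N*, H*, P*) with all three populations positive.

From dP/dt = 0: 0.00359H* = 0.207, so H* = 57.7.
From dN/dt = 0: 0.8(1 - N*/711) = 0.00674·57.7, giving N* = 711·(1 - 0.486) = 366.
From dH/dt = 0: 0.00152·366 - 0.37 = 0.017P*, so P* = 0.186/0.017 = 10.9.

N* ≈ 366, H* ≈ 57.7, P* ≈ 10.9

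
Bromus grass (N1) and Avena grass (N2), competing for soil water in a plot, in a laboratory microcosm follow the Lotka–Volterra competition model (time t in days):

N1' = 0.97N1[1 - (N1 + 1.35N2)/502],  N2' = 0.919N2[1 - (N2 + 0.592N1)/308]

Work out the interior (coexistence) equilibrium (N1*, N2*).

N1* ≈ 429, N2* ≈ 53.9

Setting both brackets to zero gives the nullclines N1 + 1.35N2 = 502 and 0.592N1 + N2 = 308.
Substituting N2 = 308 - 0.592N1 into the first: N1(1 - 1.35·0.592) = 502 - 1.35·308.
So N1* = 86.2/0.201 = 429, and then N2* = 308 - 0.592·429 = 53.9.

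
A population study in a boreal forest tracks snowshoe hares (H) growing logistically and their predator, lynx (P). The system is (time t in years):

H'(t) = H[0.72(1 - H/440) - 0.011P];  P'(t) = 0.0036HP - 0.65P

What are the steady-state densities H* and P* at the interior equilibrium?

H* ≈ 181, P* ≈ 38.6

From dP/dt = 0 with P > 0: 0.0036H* = 0.65, so H* = 181.
Substitute into dH/dt = 0: 0.72(1 - 181/440) = 0.011P*.
The bracket is 0.59, giving P* = 0.425/0.011 = 38.6.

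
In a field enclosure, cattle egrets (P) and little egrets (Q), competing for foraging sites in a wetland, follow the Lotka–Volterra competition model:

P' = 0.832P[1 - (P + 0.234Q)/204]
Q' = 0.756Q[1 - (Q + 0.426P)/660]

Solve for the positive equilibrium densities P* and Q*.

P* ≈ 55, Q* ≈ 637

Setting both brackets to zero gives the nullclines P + 0.234Q = 204 and 0.426P + Q = 660.
Substituting Q = 660 - 0.426P into the first: P(1 - 0.234·0.426) = 204 - 0.234·660.
So P* = 49.6/0.9 = 55, and then Q* = 660 - 0.426·55 = 637.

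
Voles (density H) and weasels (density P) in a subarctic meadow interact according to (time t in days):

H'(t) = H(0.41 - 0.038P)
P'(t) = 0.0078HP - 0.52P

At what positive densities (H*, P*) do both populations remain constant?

H* ≈ 66.7, P* ≈ 10.8

Set dP/dt = 0 with P > 0: 0.0078H - 0.52 = 0, so H* = 0.52/0.0078 = 66.7.
Set dH/dt = 0 with H > 0: 0.41 - 0.038P = 0, so P* = 0.41/0.038 = 10.8.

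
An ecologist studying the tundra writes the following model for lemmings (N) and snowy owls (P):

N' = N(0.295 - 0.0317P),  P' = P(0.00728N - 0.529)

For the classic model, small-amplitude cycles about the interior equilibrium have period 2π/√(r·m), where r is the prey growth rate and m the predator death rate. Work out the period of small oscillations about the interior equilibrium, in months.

T ≈ 15.9 months

Here r = 0.295 and m = 0.529, so r·m = 0.156.
ω = √0.156 = 0.395 per month, hence T = 2π/ω ≈ 15.9 months.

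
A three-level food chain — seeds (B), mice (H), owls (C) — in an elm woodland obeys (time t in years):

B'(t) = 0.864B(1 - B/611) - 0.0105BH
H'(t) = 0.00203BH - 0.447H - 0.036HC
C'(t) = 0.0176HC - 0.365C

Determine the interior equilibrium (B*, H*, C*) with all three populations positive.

From dC/dt = 0: 0.0176H* = 0.365, so H* = 20.7.
From dB/dt = 0: 0.864(1 - B*/611) = 0.0105·20.7, giving B* = 611·(1 - 0.252) = 457.
From dH/dt = 0: 0.00203·457 - 0.447 = 0.036C*, so C* = 0.481/0.036 = 13.4.

B* ≈ 457, H* ≈ 20.7, C* ≈ 13.4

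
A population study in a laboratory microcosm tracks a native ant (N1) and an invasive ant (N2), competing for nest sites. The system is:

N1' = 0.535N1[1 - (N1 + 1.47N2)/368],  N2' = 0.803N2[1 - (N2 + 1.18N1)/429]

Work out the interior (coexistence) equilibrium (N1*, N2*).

Setting both brackets to zero gives the nullclines N1 + 1.47N2 = 368 and 1.18N1 + N2 = 429.
Substituting N2 = 429 - 1.18N1 into the first: N1(1 - 1.47·1.18) = 368 - 1.47·429.
So N1* = -263/-0.735 = 358, and then N2* = 429 - 1.18·358 = 7.13.

N1* ≈ 358, N2* ≈ 7.13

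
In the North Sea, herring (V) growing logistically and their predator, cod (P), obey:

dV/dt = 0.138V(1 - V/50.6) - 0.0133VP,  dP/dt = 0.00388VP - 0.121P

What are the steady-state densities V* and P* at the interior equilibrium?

From dP/dt = 0 with P > 0: 0.00388V* = 0.121, so V* = 31.2.
Substitute into dV/dt = 0: 0.138(1 - 31.2/50.6) = 0.0133P*.
The bracket is 0.384, giving P* = 0.0529/0.0133 = 3.98.

V* ≈ 31.2, P* ≈ 3.98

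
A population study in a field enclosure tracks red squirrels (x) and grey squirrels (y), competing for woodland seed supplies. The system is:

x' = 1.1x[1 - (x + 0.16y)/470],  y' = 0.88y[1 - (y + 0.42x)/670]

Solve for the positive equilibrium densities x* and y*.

x* ≈ 389, y* ≈ 507

Setting both brackets to zero gives the nullclines x + 0.16y = 470 and 0.42x + y = 670.
Substituting y = 670 - 0.42x into the first: x(1 - 0.16·0.42) = 470 - 0.16·670.
So x* = 363/0.933 = 389, and then y* = 670 - 0.42·389 = 507.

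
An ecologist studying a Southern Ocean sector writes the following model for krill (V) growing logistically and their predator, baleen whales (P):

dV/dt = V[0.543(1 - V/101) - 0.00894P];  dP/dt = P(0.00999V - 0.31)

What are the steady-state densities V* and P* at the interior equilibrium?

V* ≈ 31, P* ≈ 42.1

From dP/dt = 0 with P > 0: 0.00999V* = 0.31, so V* = 31.
Substitute into dV/dt = 0: 0.543(1 - 31/101) = 0.00894P*.
The bracket is 0.693, giving P* = 0.376/0.00894 = 42.1.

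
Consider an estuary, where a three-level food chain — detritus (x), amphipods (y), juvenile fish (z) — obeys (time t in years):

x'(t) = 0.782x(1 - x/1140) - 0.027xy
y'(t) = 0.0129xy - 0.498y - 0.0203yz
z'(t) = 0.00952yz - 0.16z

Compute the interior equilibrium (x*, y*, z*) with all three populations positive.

From dz/dt = 0: 0.00952y* = 0.16, so y* = 16.8.
From dx/dt = 0: 0.782(1 - x*/1140) = 0.027·16.8, giving x* = 1140·(1 - 0.58) = 478.
From dy/dt = 0: 0.0129·478 - 0.498 = 0.0203z*, so z* = 5.67/0.0203 = 280.

x* ≈ 478, y* ≈ 16.8, z* ≈ 280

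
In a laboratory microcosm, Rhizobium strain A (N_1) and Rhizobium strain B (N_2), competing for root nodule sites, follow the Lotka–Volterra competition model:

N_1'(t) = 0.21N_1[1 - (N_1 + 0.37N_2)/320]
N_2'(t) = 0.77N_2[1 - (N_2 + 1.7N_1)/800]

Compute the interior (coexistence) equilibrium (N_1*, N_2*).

N_1* ≈ 64.7, N_2* ≈ 690

Setting both brackets to zero gives the nullclines N_1 + 0.37N_2 = 320 and 1.7N_1 + N_2 = 800.
Substituting N_2 = 800 - 1.7N_1 into the first: N_1(1 - 0.37·1.7) = 320 - 0.37·800.
So N_1* = 24/0.371 = 64.7, and then N_2* = 800 - 1.7·64.7 = 690.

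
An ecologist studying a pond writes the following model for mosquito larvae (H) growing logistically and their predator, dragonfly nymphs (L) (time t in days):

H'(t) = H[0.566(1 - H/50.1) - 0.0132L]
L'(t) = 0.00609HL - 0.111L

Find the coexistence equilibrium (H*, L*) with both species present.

From dL/dt = 0 with L > 0: 0.00609H* = 0.111, so H* = 18.2.
Substitute into dH/dt = 0: 0.566(1 - 18.2/50.1) = 0.0132L*.
The bracket is 0.636, giving L* = 0.36/0.0132 = 27.3.

H* ≈ 18.2, L* ≈ 27.3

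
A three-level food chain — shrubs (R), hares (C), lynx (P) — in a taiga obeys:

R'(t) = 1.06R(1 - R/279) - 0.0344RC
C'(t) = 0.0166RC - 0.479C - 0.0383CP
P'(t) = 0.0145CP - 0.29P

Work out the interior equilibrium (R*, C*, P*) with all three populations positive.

From dP/dt = 0: 0.0145C* = 0.29, so C* = 20.
From dR/dt = 0: 1.06(1 - R*/279) = 0.0344·20, giving R* = 279·(1 - 0.649) = 97.9.
From dC/dt = 0: 0.0166·97.9 - 0.479 = 0.0383P*, so P* = 1.15/0.0383 = 29.9.

R* ≈ 97.9, C* ≈ 20, P* ≈ 29.9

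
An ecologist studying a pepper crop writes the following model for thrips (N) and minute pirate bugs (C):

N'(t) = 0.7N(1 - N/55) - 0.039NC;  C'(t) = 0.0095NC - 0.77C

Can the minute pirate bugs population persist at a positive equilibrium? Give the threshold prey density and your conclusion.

The predator equation gives dC/dt > 0 only when N > 0.77/0.0095 = 81.1.
Without the predator, N → K = 55. Since 55 < 81.1, the predator cannot invade.

Threshold N = 81.1; K < 81.1, so no, the predator goes extinct.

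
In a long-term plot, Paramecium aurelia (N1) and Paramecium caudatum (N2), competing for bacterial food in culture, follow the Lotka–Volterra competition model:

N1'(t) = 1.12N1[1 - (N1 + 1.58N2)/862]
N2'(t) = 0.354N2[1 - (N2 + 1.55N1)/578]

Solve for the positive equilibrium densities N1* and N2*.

Setting both brackets to zero gives the nullclines N1 + 1.58N2 = 862 and 1.55N1 + N2 = 578.
Substituting N2 = 578 - 1.55N1 into the first: N1(1 - 1.58·1.55) = 862 - 1.58·578.
So N1* = -51.2/-1.45 = 35.4, and then N2* = 578 - 1.55·35.4 = 523.

N1* ≈ 35.4, N2* ≈ 523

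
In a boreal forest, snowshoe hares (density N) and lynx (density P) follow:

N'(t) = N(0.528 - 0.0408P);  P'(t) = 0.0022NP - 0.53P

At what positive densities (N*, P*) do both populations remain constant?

Set dP/dt = 0 with P > 0: 0.0022N - 0.53 = 0, so N* = 0.53/0.0022 = 241.
Set dN/dt = 0 with N > 0: 0.528 - 0.0408P = 0, so P* = 0.528/0.0408 = 12.9.

N* ≈ 241, P* ≈ 12.9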